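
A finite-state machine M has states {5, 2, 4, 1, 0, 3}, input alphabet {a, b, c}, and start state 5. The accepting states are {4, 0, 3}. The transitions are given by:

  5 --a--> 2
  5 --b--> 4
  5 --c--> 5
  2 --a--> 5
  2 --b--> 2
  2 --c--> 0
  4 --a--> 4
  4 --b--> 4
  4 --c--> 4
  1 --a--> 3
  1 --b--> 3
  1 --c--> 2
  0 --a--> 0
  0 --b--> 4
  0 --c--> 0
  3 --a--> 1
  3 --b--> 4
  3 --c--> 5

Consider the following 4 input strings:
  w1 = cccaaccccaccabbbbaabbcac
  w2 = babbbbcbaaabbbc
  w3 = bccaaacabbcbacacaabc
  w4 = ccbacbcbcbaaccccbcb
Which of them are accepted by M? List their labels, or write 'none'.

w1: 5 → 5 → 5 → 5 → 2 → 5 → 5 → 5 → 5 → 5 → 2 → 0 → 0 → 0 → 4 → 4 → 4 → 4 → 4 → 4 → 4 → 4 → 4 → 4 → 4  → end 4, accepted
w2: 5 → 4 → 4 → 4 → 4 → 4 → 4 → 4 → 4 → 4 → 4 → 4 → 4 → 4 → 4 → 4  → end 4, accepted
w3: 5 → 4 → 4 → 4 → 4 → 4 → 4 → 4 → 4 → 4 → 4 → 4 → 4 → 4 → 4 → 4 → 4 → 4 → 4 → 4 → 4  → end 4, accepted
w4: 5 → 5 → 5 → 4 → 4 → 4 → 4 → 4 → 4 → 4 → 4 → 4 → 4 → 4 → 4 → 4 → 4 → 4 → 4 → 4  → end 4, accepted

w1, w2, w3, w4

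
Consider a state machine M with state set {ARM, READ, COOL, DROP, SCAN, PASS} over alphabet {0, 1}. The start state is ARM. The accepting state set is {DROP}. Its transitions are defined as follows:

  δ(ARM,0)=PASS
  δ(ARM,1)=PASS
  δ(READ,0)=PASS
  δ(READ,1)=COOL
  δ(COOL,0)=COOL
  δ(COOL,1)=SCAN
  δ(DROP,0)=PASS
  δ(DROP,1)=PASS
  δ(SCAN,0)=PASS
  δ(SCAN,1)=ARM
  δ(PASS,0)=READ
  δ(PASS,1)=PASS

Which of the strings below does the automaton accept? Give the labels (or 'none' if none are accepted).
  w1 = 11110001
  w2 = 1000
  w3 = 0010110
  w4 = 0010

w1:
  start at ARM
  read '1': ARM → PASS
  read '1': PASS → PASS
  read '1': PASS → PASS
  read '1': PASS → PASS
  read '0': PASS → READ
  read '0': READ → PASS
  read '0': PASS → READ
  read '1': READ → COOL
  end COOL, rejected
w2:
  start at ARM
  read '1': ARM → PASS
  read '0': PASS → READ
  read '0': READ → PASS
  read '0': PASS → READ
  end READ, rejected
w3:
  start at ARM
  read '0': ARM → PASS
  read '0': PASS → READ
  read '1': READ → COOL
  read '0': COOL → COOL
  read '1': COOL → SCAN
  read '1': SCAN → ARM
  read '0': ARM → PASS
  end PASS, rejected
w4:
  start at ARM
  read '0': ARM → PASS
  read '0': PASS → READ
  read '1': READ → COOL
  read '0': COOL → COOL
  end COOL, rejected

none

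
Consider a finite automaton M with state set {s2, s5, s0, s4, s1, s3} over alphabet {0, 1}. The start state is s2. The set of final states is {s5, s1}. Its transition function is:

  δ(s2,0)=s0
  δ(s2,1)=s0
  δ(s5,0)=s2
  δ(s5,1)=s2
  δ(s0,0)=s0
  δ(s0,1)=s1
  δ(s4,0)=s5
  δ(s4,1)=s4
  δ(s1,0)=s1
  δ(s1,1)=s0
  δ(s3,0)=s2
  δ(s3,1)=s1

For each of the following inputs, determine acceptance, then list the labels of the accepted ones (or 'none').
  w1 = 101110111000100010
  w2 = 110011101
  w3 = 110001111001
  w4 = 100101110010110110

w1: Trace: s2 -1-> s0 -0-> s0 -1-> s1 -1-> s0 -1-> s1 -0-> s1 -1-> s0 -1-> s1 -1-> s0 -0-> s0 -0-> s0 -0-> s0 -1-> s1 -0-> s1 -0-> s1 -0-> s1 -1-> s0 -0-> s0  → end s0, rejected
w2: Trace: s2 -1-> s0 -1-> s1 -0-> s1 -0-> s1 -1-> s0 -1-> s1 -1-> s0 -0-> s0 -1-> s1  → end s1, accepted
w3: Trace: s2 -1-> s0 -1-> s1 -0-> s1 -0-> s1 -0-> s1 -1-> s0 -1-> s1 -1-> s0 -1-> s1 -0-> s1 -0-> s1 -1-> s0  → end s0, rejected
w4: Trace: s2 -1-> s0 -0-> s0 -0-> s0 -1-> s1 -0-> s1 -1-> s0 -1-> s1 -1-> s0 -0-> s0 -0-> s0 -1-> s1 -0-> s1 -1-> s0 -1-> s1 -0-> s1 -1-> s0 -1-> s1 -0-> s1  → end s1, accepted

w2, w4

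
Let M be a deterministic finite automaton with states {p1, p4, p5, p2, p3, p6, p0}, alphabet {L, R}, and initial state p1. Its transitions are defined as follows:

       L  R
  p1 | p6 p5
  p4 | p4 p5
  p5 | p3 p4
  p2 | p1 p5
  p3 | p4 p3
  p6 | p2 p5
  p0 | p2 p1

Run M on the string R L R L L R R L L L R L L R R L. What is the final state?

start at p1
read 'R': p1 → p5
read 'L': p5 → p3
read 'R': p3 → p3
read 'L': p3 → p4
read 'L': p4 → p4
read 'R': p4 → p5
read 'R': p5 → p4
read 'L': p4 → p4
read 'L': p4 → p4
read 'L': p4 → p4
read 'R': p4 → p5
read 'L': p5 → p3
read 'L': p3 → p4
read 'R': p4 → p5
read 'R': p5 → p4
read 'L': p4 → p4

p4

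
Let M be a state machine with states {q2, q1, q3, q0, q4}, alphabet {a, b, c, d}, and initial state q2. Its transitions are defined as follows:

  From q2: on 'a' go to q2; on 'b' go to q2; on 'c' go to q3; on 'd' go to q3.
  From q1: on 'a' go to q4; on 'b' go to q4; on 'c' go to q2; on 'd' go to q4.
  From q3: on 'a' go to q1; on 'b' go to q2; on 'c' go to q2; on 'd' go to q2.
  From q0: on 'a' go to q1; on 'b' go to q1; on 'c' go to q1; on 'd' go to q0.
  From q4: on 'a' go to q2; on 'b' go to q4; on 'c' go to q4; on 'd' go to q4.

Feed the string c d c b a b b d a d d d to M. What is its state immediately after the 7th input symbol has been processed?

q2

Trace: q2 -c-> q3 -d-> q2 -c-> q3 -b-> q2 -a-> q2 -b-> q2 -b-> q2
After 7 symbols: q2.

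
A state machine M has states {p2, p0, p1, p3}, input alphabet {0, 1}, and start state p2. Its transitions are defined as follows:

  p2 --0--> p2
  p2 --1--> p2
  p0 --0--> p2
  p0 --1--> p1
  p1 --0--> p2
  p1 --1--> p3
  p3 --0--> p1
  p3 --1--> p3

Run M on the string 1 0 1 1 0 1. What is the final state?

p2

p2 → p2 → p2 → p2 → p2 → p2 → p2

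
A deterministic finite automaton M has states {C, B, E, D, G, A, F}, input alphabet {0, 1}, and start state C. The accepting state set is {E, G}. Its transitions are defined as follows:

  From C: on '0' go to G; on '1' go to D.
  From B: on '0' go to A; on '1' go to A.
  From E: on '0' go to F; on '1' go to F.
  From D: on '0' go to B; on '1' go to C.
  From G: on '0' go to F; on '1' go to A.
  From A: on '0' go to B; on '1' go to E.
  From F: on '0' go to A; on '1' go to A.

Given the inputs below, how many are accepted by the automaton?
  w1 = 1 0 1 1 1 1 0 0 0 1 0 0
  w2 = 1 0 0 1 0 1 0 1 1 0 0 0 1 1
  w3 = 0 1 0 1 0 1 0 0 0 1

1

w1: C → D → B → A → E → F → A → B → A → B → A → B → A  → end A, rejected
w2: C → D → B → A → E → F → A → B → A → E → F → A → B → A → E  → end E, accepted
w3: C → G → A → B → A → B → A → B → A → B → A  → end A, rejected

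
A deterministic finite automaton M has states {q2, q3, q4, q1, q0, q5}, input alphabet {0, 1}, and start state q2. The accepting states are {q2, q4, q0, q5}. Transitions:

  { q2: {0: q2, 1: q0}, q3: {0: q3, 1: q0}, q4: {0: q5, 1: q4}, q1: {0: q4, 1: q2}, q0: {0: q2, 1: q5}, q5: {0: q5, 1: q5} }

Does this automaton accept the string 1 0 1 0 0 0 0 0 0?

Yes

start at q2
read '1': q2 → q0
read '0': q0 → q2
read '1': q2 → q0
read '0': q0 → q2
read '0': q2 → q2
read '0': q2 → q2
read '0': q2 → q2
read '0': q2 → q2
read '0': q2 → q2
End state q2 is accepting.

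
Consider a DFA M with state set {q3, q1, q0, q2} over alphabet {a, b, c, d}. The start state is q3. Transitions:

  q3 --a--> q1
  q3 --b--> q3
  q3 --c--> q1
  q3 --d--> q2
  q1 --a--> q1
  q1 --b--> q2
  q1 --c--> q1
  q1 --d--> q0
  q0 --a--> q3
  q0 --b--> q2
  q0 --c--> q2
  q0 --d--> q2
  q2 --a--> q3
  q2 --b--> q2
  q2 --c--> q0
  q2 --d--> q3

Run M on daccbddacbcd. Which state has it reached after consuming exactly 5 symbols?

q2

start at q3
read 'd': q3 → q2
read 'a': q2 → q3
read 'c': q3 → q1
read 'c': q1 → q1
read 'b': q1 → q2
After 5 symbols: q2.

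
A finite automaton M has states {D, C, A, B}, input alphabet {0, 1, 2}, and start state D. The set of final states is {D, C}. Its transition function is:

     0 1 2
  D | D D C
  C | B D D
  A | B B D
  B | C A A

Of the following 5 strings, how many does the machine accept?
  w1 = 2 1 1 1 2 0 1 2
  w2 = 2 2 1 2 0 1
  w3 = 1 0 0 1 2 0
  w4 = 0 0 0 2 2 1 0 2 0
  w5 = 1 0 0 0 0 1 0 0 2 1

w1: Trace: D -2-> C -1-> D -1-> D -1-> D -2-> C -0-> B -1-> A -2-> D  → end D, accepted
w2: Trace: D -2-> C -2-> D -1-> D -2-> C -0-> B -1-> A  → end A, rejected
w3: Trace: D -1-> D -0-> D -0-> D -1-> D -2-> C -0-> B  → end B, rejected
w4: Trace: D -0-> D -0-> D -0-> D -2-> C -2-> D -1-> D -0-> D -2-> C -0-> B  → end B, rejected
w5: Trace: D -1-> D -0-> D -0-> D -0-> D -0-> D -1-> D -0-> D -0-> D -2-> C -1-> D  → end D, accepted

2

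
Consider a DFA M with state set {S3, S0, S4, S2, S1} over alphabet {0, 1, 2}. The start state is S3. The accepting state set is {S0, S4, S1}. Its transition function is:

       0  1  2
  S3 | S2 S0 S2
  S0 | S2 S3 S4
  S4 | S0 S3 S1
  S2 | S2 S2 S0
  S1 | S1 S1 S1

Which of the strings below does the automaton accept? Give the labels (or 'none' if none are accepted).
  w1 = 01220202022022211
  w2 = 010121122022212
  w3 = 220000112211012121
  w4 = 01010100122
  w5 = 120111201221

w1, w2, w4

w1: S3 → S2 → S2 → S0 → S4 → S0 → S4 → S0 → S4 → S0 → S4 → S1 → S1 → S1 → S1 → S1 → S1 → S1  → end S1, accepted
w2: S3 → S2 → S2 → S2 → S2 → S0 → S3 → S0 → S4 → S1 → S1 → S1 → S1 → S1 → S1 → S1  → end S1, accepted
w3: S3 → S2 → S0 → S2 → S2 → S2 → S2 → S2 → S2 → S0 → S4 → S3 → S0 → S2 → S2 → S0 → S3 → S2 → S2  → end S2, rejected
w4: S3 → S2 → S2 → S2 → S2 → S2 → S2 → S2 → S2 → S2 → S0 → S4  → end S4, accepted
w5: S3 → S0 → S4 → S0 → S3 → S0 → S3 → S2 → S2 → S2 → S0 → S4 → S3  → end S3, rejected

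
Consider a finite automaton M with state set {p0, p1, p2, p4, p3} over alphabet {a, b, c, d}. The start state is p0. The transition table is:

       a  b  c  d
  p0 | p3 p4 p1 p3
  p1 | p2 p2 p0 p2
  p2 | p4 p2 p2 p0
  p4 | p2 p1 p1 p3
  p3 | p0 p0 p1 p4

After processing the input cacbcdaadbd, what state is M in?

Trace: p0 -c-> p1 -a-> p2 -c-> p2 -b-> p2 -c-> p2 -d-> p0 -a-> p3 -a-> p0 -d-> p3 -b-> p0 -d-> p3

p3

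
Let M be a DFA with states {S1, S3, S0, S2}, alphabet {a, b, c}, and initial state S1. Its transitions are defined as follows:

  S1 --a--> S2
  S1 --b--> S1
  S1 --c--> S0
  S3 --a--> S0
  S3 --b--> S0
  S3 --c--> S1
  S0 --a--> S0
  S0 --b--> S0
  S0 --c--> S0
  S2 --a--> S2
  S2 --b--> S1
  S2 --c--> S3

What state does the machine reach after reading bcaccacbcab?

S0

start at S1
read 'b': S1 → S1
read 'c': S1 → S0
read 'a': S0 → S0
read 'c': S0 → S0
read 'c': S0 → S0
read 'a': S0 → S0
read 'c': S0 → S0
read 'b': S0 → S0
read 'c': S0 → S0
read 'a': S0 → S0
read 'b': S0 → S0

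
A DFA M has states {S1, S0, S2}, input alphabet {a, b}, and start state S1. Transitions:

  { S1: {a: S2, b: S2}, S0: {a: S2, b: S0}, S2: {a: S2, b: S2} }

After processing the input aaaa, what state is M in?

Trace: S1 -a-> S2 -a-> S2 -a-> S2 -a-> S2

S2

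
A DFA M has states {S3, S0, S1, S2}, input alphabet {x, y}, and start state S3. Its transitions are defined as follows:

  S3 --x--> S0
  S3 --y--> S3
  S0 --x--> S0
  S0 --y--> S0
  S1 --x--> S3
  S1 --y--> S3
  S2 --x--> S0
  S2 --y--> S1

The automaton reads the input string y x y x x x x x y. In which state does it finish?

start at S3
read 'y': S3 → S3
read 'x': S3 → S0
read 'y': S0 → S0
read 'x': S0 → S0
read 'x': S0 → S0
read 'x': S0 → S0
read 'x': S0 → S0
read 'x': S0 → S0
read 'y': S0 → S0

S0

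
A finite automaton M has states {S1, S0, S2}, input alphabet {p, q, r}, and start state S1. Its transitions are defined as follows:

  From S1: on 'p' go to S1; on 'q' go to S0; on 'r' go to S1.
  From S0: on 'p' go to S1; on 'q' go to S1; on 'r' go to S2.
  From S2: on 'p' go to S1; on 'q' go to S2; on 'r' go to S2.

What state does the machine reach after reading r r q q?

S1

start at S1
read 'r': S1 → S1
read 'r': S1 → S1
read 'q': S1 → S0
read 'q': S0 → S1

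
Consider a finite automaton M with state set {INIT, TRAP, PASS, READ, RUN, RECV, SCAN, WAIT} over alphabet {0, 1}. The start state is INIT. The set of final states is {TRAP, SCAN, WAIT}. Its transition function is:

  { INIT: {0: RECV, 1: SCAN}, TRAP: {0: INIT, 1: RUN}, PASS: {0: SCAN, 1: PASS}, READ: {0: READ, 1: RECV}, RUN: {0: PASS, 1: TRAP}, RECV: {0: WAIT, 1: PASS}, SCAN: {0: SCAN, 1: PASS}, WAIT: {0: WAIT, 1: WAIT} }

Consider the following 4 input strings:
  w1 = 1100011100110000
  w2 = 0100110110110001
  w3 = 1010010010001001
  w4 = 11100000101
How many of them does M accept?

1

w1:
  start at INIT
  read '1': INIT → SCAN
  read '1': SCAN → PASS
  read '0': PASS → SCAN
  read '0': SCAN → SCAN
  read '0': SCAN → SCAN
  read '1': SCAN → PASS
  read '1': PASS → PASS
  read '1': PASS → PASS
  read '0': PASS → SCAN
  read '0': SCAN → SCAN
  read '1': SCAN → PASS
  read '1': PASS → PASS
  read '0': PASS → SCAN
  read '0': SCAN → SCAN
  read '0': SCAN → SCAN
  read '0': SCAN → SCAN
  end SCAN, accepted
w2:
  start at INIT
  read '0': INIT → RECV
  read '1': RECV → PASS
  read '0': PASS → SCAN
  read '0': SCAN → SCAN
  read '1': SCAN → PASS
  read '1': PASS → PASS
  read '0': PASS → SCAN
  read '1': SCAN → PASS
  read '1': PASS → PASS
  read '0': PASS → SCAN
  read '1': SCAN → PASS
  read '1': PASS → PASS
  read '0': PASS → SCAN
  read '0': SCAN → SCAN
  read '0': SCAN → SCAN
  read '1': SCAN → PASS
  end PASS, rejected
w3:
  start at INIT
  read '1': INIT → SCAN
  read '0': SCAN → SCAN
  read '1': SCAN → PASS
  read '0': PASS → SCAN
  read '0': SCAN → SCAN
  read '1': SCAN → PASS
  read '0': PASS → SCAN
  read '0': SCAN → SCAN
  read '1': SCAN → PASS
  read '0': PASS → SCAN
  read '0': SCAN → SCAN
  read '0': SCAN → SCAN
  read '1': SCAN → PASS
  read '0': PASS → SCAN
  read '0': SCAN → SCAN
  read '1': SCAN → PASS
  end PASS, rejected
w4:
  start at INIT
  read '1': INIT → SCAN
  read '1': SCAN → PASS
  read '1': PASS → PASS
  read '0': PASS → SCAN
  read '0': SCAN → SCAN
  read '0': SCAN → SCAN
  read '0': SCAN → SCAN
  read '0': SCAN → SCAN
  read '1': SCAN → PASS
  read '0': PASS → SCAN
  read '1': SCAN → PASS
  end PASS, rejected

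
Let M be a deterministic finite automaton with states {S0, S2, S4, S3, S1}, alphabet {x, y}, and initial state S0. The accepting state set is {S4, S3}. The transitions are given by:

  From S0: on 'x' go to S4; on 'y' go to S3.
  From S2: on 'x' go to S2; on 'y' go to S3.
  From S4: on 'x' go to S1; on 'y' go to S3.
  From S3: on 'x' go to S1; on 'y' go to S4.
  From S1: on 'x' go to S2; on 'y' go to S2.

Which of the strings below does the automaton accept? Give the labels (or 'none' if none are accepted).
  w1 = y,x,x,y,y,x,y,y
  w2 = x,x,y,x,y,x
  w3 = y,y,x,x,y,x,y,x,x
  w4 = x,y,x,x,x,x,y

w1, w4

w1: S0 → S3 → S1 → S2 → S3 → S4 → S1 → S2 → S3  → end S3, accepted
w2: S0 → S4 → S1 → S2 → S2 → S3 → S1  → end S1, rejected
w3: S0 → S3 → S4 → S1 → S2 → S3 → S1 → S2 → S2 → S2  → end S2, rejected
w4: S0 → S4 → S3 → S1 → S2 → S2 → S2 → S3  → end S3, accepted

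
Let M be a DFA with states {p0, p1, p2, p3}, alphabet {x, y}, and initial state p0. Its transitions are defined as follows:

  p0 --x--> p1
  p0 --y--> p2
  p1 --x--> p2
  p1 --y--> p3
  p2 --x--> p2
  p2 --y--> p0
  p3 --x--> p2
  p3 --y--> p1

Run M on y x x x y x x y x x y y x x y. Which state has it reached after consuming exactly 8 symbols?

start at p0
read 'y': p0 → p2
read 'x': p2 → p2
read 'x': p2 → p2
read 'x': p2 → p2
read 'y': p2 → p0
read 'x': p0 → p1
read 'x': p1 → p2
read 'y': p2 → p0
After 8 symbols: p0.

p0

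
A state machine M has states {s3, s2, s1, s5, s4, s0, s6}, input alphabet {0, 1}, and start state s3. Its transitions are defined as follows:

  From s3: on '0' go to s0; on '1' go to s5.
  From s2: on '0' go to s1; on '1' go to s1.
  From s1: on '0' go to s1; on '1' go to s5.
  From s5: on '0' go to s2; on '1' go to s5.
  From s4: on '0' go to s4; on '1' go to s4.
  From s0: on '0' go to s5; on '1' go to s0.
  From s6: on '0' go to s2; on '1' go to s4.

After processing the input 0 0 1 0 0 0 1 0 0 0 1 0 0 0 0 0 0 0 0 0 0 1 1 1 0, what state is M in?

Trace: s3 -0-> s0 -0-> s5 -1-> s5 -0-> s2 -0-> s1 -0-> s1 -1-> s5 -0-> s2 -0-> s1 -0-> s1 -1-> s5 -0-> s2 -0-> s1 -0-> s1 -0-> s1 -0-> s1 -0-> s1 -0-> s1 -0-> s1 -0-> s1 -0-> s1 -1-> s5 -1-> s5 -1-> s5 -0-> s2

s2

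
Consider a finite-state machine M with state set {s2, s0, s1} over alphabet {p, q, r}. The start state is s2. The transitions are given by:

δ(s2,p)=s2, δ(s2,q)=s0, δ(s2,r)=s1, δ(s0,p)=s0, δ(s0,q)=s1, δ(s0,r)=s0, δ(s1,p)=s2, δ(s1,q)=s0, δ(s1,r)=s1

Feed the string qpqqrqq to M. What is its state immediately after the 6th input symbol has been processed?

start at s2
read 'q': s2 → s0
read 'p': s0 → s0
read 'q': s0 → s1
read 'q': s1 → s0
read 'r': s0 → s0
read 'q': s0 → s1
After 6 symbols: s1.

s1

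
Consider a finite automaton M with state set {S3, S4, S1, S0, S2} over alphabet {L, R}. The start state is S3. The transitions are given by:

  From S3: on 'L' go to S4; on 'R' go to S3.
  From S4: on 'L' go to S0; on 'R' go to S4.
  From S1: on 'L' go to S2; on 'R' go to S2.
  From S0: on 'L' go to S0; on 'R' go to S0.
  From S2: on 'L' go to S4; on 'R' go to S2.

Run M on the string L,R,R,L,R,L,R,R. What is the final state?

Trace: S3 -L-> S4 -R-> S4 -R-> S4 -L-> S0 -R-> S0 -L-> S0 -R-> S0 -R-> S0

S0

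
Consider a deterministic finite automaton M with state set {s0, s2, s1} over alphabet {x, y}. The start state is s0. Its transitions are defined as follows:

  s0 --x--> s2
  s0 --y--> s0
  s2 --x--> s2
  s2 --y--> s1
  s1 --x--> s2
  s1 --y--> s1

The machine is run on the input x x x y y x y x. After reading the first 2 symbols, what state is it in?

s2

start at s0
read 'x': s0 → s2
read 'x': s2 → s2
After 2 symbols: s2.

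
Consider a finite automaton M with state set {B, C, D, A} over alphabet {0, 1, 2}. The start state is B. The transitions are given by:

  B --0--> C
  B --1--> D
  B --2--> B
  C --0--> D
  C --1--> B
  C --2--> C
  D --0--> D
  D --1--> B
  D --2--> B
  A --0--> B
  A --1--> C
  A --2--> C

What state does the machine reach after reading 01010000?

D

start at B
read '0': B → C
read '1': C → B
read '0': B → C
read '1': C → B
read '0': B → C
read '0': C → D
read '0': D → D
read '0': D → D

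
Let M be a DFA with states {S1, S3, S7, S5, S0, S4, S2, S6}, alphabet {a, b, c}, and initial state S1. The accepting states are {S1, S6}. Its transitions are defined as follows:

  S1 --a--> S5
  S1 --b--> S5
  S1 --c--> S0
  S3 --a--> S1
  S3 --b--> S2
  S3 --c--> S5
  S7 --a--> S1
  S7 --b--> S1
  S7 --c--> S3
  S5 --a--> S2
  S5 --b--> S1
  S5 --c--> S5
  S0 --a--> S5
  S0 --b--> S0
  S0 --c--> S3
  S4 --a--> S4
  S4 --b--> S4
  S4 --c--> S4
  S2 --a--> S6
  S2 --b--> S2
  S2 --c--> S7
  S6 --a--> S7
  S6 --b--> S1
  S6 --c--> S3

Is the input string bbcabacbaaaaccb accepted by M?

S1 → S5 → S1 → S0 → S5 → S1 → S5 → S5 → S1 → S5 → S2 → S6 → S7 → S3 → S5 → S1
End state S1 is accepting.

Yes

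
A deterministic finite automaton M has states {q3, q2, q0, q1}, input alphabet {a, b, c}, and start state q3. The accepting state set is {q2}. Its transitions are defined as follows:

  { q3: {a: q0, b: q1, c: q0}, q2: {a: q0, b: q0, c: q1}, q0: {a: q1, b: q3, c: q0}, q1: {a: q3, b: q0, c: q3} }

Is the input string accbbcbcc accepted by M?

start at q3
read 'a': q3 → q0
read 'c': q0 → q0
read 'c': q0 → q0
read 'b': q0 → q3
read 'b': q3 → q1
read 'c': q1 → q3
read 'b': q3 → q1
read 'c': q1 → q3
read 'c': q3 → q0
End state q0 is not accepting.

No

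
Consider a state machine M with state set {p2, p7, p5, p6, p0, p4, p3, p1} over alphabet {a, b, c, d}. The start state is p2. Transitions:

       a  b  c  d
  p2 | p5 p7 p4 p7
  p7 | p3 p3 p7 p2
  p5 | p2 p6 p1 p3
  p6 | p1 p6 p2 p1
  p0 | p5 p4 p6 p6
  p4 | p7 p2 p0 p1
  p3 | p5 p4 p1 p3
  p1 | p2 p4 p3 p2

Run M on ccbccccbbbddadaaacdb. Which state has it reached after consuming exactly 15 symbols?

Trace: p2 -c-> p4 -c-> p0 -b-> p4 -c-> p0 -c-> p6 -c-> p2 -c-> p4 -b-> p2 -b-> p7 -b-> p3 -d-> p3 -d-> p3 -a-> p5 -d-> p3 -a-> p5
After 15 symbols: p5.

p5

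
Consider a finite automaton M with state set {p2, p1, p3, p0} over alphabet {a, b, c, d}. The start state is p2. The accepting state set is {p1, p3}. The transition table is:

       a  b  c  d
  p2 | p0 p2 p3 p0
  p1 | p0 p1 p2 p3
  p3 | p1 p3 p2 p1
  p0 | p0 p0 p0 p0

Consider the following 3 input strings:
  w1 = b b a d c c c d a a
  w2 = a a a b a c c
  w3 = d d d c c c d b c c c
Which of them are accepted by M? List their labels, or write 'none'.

none

w1: p2 → p2 → p2 → p0 → p0 → p0 → p0 → p0 → p0 → p0 → p0  → end p0, rejected
w2: p2 → p0 → p0 → p0 → p0 → p0 → p0 → p0  → end p0, rejected
w3: p2 → p0 → p0 → p0 → p0 → p0 → p0 → p0 → p0 → p0 → p0 → p0  → end p0, rejected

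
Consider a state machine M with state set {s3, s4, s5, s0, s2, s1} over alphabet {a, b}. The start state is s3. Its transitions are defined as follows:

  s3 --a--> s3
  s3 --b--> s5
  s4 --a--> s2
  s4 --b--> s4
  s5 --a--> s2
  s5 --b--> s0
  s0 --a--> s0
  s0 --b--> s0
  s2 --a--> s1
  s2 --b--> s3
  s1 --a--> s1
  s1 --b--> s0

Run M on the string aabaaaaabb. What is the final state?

s0

start at s3
read 'a': s3 → s3
read 'a': s3 → s3
read 'b': s3 → s5
read 'a': s5 → s2
read 'a': s2 → s1
read 'a': s1 → s1
read 'a': s1 → s1
read 'a': s1 → s1
read 'b': s1 → s0
read 'b': s0 → s0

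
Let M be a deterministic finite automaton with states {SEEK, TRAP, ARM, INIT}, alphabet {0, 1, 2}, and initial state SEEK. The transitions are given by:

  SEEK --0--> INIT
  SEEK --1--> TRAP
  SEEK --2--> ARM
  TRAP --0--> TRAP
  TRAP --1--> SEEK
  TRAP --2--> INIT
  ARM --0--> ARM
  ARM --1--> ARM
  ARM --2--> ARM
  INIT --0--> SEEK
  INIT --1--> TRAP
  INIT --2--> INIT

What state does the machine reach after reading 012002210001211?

ARM

SEEK → INIT → TRAP → INIT → SEEK → INIT → INIT → INIT → TRAP → TRAP → TRAP → TRAP → SEEK → ARM → ARM → ARM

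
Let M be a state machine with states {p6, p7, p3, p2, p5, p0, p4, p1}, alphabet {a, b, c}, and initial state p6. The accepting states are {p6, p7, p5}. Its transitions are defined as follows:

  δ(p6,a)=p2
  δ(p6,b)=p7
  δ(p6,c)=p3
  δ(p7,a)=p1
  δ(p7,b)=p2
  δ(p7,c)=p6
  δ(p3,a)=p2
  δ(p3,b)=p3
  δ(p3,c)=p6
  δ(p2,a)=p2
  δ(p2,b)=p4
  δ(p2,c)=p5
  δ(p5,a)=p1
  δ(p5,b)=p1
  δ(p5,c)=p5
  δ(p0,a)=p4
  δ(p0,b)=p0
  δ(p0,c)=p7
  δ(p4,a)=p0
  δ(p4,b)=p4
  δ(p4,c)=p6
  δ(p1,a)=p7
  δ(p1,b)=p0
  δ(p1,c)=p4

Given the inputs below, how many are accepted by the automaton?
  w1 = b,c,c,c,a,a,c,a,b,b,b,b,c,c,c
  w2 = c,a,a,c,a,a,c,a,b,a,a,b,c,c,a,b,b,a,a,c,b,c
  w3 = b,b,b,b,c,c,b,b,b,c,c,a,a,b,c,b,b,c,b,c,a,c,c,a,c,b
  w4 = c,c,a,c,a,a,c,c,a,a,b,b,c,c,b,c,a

1

w1: Trace: p6 -b-> p7 -c-> p6 -c-> p3 -c-> p6 -a-> p2 -a-> p2 -c-> p5 -a-> p1 -b-> p0 -b-> p0 -b-> p0 -b-> p0 -c-> p7 -c-> p6 -c-> p3  → end p3, rejected
w2: Trace: p6 -c-> p3 -a-> p2 -a-> p2 -c-> p5 -a-> p1 -a-> p7 -c-> p6 -a-> p2 -b-> p4 -a-> p0 -a-> p4 -b-> p4 -c-> p6 -c-> p3 -a-> p2 -b-> p4 -b-> p4 -a-> p0 -a-> p4 -c-> p6 -b-> p7 -c-> p6  → end p6, accepted
w3: Trace: p6 -b-> p7 -b-> p2 -b-> p4 -b-> p4 -c-> p6 -c-> p3 -b-> p3 -b-> p3 -b-> p3 -c-> p6 -c-> p3 -a-> p2 -a-> p2 -b-> p4 -c-> p6 -b-> p7 -b-> p2 -c-> p5 -b-> p1 -c-> p4 -a-> p0 -c-> p7 -c-> p6 -a-> p2 -c-> p5 -b-> p1  → end p1, rejected
w4: Trace: p6 -c-> p3 -c-> p6 -a-> p2 -c-> p5 -a-> p1 -a-> p7 -c-> p6 -c-> p3 -a-> p2 -a-> p2 -b-> p4 -b-> p4 -c-> p6 -c-> p3 -b-> p3 -c-> p6 -a-> p2  → end p2, rejected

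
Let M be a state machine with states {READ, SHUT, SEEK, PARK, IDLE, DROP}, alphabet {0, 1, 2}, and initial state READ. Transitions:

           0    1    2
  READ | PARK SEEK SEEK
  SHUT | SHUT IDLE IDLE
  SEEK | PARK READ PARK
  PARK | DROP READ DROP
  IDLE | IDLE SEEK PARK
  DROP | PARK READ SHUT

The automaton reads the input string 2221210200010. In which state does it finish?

PARK

READ → SEEK → PARK → DROP → READ → SEEK → READ → PARK → DROP → PARK → DROP → PARK → READ → PARK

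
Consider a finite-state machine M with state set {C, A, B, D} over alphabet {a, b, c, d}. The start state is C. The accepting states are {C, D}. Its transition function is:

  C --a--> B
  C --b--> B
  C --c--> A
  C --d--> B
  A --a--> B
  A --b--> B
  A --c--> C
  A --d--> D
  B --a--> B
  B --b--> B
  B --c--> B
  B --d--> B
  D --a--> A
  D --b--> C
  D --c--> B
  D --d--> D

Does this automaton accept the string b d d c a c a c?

C → B → B → B → B → B → B → B → B
End state B is not accepting.

No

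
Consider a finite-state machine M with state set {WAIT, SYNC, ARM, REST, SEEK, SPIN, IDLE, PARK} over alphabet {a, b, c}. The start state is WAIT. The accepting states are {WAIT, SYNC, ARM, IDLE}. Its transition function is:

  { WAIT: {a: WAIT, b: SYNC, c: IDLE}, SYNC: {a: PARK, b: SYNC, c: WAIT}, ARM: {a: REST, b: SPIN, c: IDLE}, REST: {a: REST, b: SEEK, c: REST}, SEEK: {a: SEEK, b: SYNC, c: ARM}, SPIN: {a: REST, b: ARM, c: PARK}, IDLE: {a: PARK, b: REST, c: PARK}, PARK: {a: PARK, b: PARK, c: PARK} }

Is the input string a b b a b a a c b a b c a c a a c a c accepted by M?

No

Trace: WAIT -a-> WAIT -b-> SYNC -b-> SYNC -a-> PARK -b-> PARK -a-> PARK -a-> PARK -c-> PARK -b-> PARK -a-> PARK -b-> PARK -c-> PARK -a-> PARK -c-> PARK -a-> PARK -a-> PARK -c-> PARK -a-> PARK -c-> PARK
End state PARK is not accepting.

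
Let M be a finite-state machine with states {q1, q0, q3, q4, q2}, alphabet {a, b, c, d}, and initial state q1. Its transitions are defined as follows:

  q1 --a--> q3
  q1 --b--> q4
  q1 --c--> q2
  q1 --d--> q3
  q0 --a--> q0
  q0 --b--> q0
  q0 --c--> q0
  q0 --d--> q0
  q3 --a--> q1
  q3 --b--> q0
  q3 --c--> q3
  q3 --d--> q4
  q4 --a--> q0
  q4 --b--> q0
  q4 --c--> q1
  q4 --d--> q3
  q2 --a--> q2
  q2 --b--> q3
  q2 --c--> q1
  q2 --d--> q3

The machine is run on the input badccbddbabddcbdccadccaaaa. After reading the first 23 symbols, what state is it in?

Trace: q1 -b-> q4 -a-> q0 -d-> q0 -c-> q0 -c-> q0 -b-> q0 -d-> q0 -d-> q0 -b-> q0 -a-> q0 -b-> q0 -d-> q0 -d-> q0 -c-> q0 -b-> q0 -d-> q0 -c-> q0 -c-> q0 -a-> q0 -d-> q0 -c-> q0 -c-> q0 -a-> q0
After 23 symbols: q0.

q0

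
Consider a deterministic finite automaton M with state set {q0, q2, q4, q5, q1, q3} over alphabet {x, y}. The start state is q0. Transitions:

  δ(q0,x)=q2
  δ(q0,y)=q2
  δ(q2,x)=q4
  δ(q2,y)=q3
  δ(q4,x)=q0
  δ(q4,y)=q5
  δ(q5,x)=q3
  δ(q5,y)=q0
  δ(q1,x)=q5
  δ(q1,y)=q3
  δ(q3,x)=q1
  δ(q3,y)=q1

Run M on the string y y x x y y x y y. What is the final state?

Trace: q0 -y-> q2 -y-> q3 -x-> q1 -x-> q5 -y-> q0 -y-> q2 -x-> q4 -y-> q5 -y-> q0

q0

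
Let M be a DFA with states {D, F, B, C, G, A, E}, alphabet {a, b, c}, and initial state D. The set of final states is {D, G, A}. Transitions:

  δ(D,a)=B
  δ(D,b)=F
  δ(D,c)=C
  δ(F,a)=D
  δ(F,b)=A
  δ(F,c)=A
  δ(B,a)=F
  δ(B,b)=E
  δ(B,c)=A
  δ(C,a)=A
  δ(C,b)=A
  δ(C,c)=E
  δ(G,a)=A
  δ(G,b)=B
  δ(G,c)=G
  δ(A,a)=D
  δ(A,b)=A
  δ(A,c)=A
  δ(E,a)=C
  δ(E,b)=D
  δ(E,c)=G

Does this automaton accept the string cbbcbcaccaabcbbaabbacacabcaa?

No

start at D
read 'c': D → C
read 'b': C → A
read 'b': A → A
read 'c': A → A
read 'b': A → A
read 'c': A → A
read 'a': A → D
read 'c': D → C
read 'c': C → E
read 'a': E → C
read 'a': C → A
read 'b': A → A
read 'c': A → A
read 'b': A → A
read 'b': A → A
read 'a': A → D
read 'a': D → B
read 'b': B → E
read 'b': E → D
read 'a': D → B
read 'c': B → A
read 'a': A → D
read 'c': D → C
read 'a': C → A
read 'b': A → A
read 'c': A → A
read 'a': A → D
read 'a': D → B
End state B is not accepting.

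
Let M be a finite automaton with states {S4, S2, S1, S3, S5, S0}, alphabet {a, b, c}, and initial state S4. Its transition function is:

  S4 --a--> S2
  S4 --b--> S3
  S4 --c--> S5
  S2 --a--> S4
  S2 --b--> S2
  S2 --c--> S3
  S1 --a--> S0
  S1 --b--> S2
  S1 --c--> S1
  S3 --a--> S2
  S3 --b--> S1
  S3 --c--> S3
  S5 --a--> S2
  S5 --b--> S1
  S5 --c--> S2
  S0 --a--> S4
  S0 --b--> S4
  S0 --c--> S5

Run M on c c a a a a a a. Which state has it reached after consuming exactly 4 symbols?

Trace: S4 -c-> S5 -c-> S2 -a-> S4 -a-> S2
After 4 symbols: S2.

S2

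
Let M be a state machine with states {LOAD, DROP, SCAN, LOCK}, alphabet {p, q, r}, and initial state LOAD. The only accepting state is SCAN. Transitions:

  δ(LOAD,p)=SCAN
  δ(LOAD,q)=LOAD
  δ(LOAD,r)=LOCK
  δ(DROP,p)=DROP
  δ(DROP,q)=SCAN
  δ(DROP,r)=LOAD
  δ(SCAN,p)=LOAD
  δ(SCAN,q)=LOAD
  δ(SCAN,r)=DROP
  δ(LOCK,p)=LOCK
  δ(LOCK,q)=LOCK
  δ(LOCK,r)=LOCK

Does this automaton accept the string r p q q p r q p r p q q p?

start at LOAD
read 'r': LOAD → LOCK
read 'p': LOCK → LOCK
read 'q': LOCK → LOCK
read 'q': LOCK → LOCK
read 'p': LOCK → LOCK
read 'r': LOCK → LOCK
read 'q': LOCK → LOCK
read 'p': LOCK → LOCK
read 'r': LOCK → LOCK
read 'p': LOCK → LOCK
read 'q': LOCK → LOCK
read 'q': LOCK → LOCK
read 'p': LOCK → LOCK
End state LOCK is not accepting.

No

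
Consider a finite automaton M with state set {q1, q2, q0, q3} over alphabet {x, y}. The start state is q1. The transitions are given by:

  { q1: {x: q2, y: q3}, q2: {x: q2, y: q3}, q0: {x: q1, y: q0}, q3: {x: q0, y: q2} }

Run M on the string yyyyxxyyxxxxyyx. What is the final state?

q1 → q3 → q2 → q3 → q2 → q2 → q2 → q3 → q2 → q2 → q2 → q2 → q2 → q3 → q2 → q2

q2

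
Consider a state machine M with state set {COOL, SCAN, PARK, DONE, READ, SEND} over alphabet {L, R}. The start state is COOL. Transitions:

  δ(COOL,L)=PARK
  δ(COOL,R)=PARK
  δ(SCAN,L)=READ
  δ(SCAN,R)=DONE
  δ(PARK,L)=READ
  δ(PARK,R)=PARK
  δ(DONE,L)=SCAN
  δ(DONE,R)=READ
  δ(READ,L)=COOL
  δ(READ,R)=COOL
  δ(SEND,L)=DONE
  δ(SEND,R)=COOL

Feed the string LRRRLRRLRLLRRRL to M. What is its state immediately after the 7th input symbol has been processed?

PARK

Trace: COOL -L-> PARK -R-> PARK -R-> PARK -R-> PARK -L-> READ -R-> COOL -R-> PARK
After 7 symbols: PARK.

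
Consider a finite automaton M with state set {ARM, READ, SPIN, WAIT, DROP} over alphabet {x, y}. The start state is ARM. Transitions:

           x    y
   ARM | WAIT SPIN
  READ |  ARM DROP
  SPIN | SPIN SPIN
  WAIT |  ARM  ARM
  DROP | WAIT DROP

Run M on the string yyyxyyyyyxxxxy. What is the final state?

Trace: ARM -y-> SPIN -y-> SPIN -y-> SPIN -x-> SPIN -y-> SPIN -y-> SPIN -y-> SPIN -y-> SPIN -y-> SPIN -x-> SPIN -x-> SPIN -x-> SPIN -x-> SPIN -y-> SPIN

SPIN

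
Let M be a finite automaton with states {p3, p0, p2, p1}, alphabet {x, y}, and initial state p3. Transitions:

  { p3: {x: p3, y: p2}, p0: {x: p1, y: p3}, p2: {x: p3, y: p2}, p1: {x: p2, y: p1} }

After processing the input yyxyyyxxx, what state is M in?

start at p3
read 'y': p3 → p2
read 'y': p2 → p2
read 'x': p2 → p3
read 'y': p3 → p2
read 'y': p2 → p2
read 'y': p2 → p2
read 'x': p2 → p3
read 'x': p3 → p3
read 'x': p3 → p3

p3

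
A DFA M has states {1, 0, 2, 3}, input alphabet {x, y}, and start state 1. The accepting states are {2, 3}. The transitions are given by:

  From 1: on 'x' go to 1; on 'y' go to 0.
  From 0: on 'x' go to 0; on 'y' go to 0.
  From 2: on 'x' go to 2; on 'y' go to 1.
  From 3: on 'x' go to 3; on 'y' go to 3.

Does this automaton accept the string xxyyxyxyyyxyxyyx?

Trace: 1 -x-> 1 -x-> 1 -y-> 0 -y-> 0 -x-> 0 -y-> 0 -x-> 0 -y-> 0 -y-> 0 -y-> 0 -x-> 0 -y-> 0 -x-> 0 -y-> 0 -y-> 0 -x-> 0
End state 0 is not accepting.

No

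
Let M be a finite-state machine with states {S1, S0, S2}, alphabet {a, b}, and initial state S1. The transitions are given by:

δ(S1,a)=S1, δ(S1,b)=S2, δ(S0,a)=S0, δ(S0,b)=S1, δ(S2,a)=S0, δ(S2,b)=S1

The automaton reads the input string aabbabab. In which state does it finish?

start at S1
read 'a': S1 → S1
read 'a': S1 → S1
read 'b': S1 → S2
read 'b': S2 → S1
read 'a': S1 → S1
read 'b': S1 → S2
read 'a': S2 → S0
read 'b': S0 → S1

S1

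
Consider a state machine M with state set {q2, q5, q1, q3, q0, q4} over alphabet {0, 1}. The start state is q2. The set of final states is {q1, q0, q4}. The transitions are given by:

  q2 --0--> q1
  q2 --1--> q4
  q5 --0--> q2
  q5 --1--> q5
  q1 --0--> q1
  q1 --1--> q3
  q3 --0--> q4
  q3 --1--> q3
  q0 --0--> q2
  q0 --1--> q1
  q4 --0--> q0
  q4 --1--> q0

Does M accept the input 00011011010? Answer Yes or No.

q2 → q1 → q1 → q1 → q3 → q3 → q4 → q0 → q1 → q1 → q3 → q4
End state q4 is accepting.

Yes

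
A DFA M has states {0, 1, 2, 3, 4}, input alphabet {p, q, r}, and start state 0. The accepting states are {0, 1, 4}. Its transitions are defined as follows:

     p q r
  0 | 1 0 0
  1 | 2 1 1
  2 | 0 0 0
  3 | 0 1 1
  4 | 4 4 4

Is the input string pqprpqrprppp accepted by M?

0 → 1 → 1 → 2 → 0 → 1 → 1 → 1 → 2 → 0 → 1 → 2 → 0
End state 0 is accepting.

Yes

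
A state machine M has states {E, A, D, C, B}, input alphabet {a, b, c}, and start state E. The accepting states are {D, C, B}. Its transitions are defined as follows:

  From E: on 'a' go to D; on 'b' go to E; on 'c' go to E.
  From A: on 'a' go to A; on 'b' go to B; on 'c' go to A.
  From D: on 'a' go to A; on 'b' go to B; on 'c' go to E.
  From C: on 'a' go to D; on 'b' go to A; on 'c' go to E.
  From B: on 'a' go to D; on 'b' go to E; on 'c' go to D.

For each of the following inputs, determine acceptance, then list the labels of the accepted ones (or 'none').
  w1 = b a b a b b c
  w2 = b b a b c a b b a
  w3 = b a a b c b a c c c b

w1: E → E → D → B → D → B → E → E  → end E, rejected
w2: E → E → E → D → B → D → A → B → E → D  → end D, accepted
w3: E → E → D → A → B → D → B → D → E → E → E → E  → end E, rejected

w2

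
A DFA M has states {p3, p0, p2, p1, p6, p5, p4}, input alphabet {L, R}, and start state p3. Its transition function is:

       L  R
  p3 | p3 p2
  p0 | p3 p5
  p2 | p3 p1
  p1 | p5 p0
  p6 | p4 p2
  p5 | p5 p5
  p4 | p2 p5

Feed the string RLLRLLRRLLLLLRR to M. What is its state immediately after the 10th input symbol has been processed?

Trace: p3 -R-> p2 -L-> p3 -L-> p3 -R-> p2 -L-> p3 -L-> p3 -R-> p2 -R-> p1 -L-> p5 -L-> p5
After 10 symbols: p5.

p5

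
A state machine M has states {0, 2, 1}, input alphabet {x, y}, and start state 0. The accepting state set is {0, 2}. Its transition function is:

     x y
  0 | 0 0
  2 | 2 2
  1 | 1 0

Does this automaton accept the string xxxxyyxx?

start at 0
read 'x': 0 → 0
read 'x': 0 → 0
read 'x': 0 → 0
read 'x': 0 → 0
read 'y': 0 → 0
read 'y': 0 → 0
read 'x': 0 → 0
read 'x': 0 → 0
End state 0 is accepting.

Yes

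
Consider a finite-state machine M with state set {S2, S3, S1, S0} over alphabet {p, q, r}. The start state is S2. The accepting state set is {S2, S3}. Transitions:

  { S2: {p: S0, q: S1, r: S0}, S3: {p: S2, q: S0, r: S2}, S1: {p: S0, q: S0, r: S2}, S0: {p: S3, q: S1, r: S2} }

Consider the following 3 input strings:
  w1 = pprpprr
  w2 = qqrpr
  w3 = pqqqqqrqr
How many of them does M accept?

2

w1: S2 → S0 → S3 → S2 → S0 → S3 → S2 → S0  → end S0, rejected
w2: S2 → S1 → S0 → S2 → S0 → S2  → end S2, accepted
w3: S2 → S0 → S1 → S0 → S1 → S0 → S1 → S2 → S1 → S2  → end S2, accepted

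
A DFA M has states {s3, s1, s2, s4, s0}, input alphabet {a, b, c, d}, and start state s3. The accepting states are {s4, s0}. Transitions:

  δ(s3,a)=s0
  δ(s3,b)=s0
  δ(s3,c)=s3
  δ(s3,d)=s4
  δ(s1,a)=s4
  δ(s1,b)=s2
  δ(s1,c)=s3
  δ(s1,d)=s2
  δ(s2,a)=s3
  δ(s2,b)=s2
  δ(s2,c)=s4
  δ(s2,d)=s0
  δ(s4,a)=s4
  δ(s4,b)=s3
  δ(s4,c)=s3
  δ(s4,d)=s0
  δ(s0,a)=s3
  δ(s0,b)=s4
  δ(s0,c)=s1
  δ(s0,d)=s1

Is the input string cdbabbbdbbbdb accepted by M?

s3 → s3 → s4 → s3 → s0 → s4 → s3 → s0 → s1 → s2 → s2 → s2 → s0 → s4
End state s4 is accepting.

Yes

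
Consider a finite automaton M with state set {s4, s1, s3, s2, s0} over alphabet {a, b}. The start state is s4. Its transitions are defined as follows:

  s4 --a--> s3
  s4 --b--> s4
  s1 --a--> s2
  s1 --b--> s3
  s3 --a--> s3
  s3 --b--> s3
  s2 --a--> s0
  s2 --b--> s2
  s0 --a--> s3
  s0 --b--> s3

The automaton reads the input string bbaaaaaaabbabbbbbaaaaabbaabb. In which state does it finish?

s3

start at s4
read 'b': s4 → s4
read 'b': s4 → s4
read 'a': s4 → s3
read 'a': s3 → s3
read 'a': s3 → s3
read 'a': s3 → s3
read 'a': s3 → s3
read 'a': s3 → s3
read 'a': s3 → s3
read 'b': s3 → s3
read 'b': s3 → s3
read 'a': s3 → s3
read 'b': s3 → s3
read 'b': s3 → s3
read 'b': s3 → s3
read 'b': s3 → s3
read 'b': s3 → s3
read 'a': s3 → s3
read 'a': s3 → s3
read 'a': s3 → s3
read 'a': s3 → s3
read 'a': s3 → s3
read 'b': s3 → s3
read 'b': s3 → s3
read 'a': s3 → s3
read 'a': s3 → s3
read 'b': s3 → s3
read 'b': s3 → s3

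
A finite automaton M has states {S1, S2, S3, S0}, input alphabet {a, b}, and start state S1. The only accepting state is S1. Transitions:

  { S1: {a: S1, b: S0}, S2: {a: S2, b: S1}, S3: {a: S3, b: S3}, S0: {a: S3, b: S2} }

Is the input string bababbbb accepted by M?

No

S1 → S0 → S3 → S3 → S3 → S3 → S3 → S3 → S3
End state S3 is not accepting.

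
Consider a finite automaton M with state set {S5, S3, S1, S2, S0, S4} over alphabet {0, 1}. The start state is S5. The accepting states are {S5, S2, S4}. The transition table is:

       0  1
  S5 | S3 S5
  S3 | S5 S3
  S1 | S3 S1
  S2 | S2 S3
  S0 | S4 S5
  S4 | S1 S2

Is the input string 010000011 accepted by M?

start at S5
read '0': S5 → S3
read '1': S3 → S3
read '0': S3 → S5
read '0': S5 → S3
read '0': S3 → S5
read '0': S5 → S3
read '0': S3 → S5
read '1': S5 → S5
read '1': S5 → S5
End state S5 is accepting.

Yes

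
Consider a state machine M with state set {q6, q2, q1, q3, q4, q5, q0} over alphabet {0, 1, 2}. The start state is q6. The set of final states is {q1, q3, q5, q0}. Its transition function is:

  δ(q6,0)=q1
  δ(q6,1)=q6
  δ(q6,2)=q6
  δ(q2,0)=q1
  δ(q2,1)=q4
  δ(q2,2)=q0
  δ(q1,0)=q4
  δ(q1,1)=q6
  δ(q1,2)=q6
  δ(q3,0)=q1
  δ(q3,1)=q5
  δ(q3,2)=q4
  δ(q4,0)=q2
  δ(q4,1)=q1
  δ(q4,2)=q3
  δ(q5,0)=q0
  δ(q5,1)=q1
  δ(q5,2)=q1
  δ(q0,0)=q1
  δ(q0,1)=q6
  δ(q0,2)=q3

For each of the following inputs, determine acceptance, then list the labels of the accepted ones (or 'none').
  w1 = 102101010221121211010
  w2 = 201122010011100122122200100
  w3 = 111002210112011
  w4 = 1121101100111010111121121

w1:
  start at q6
  read '1': q6 → q6
  read '0': q6 → q1
  read '2': q1 → q6
  read '1': q6 → q6
  read '0': q6 → q1
  read '1': q1 → q6
  read '0': q6 → q1
  read '1': q1 → q6
  read '0': q6 → q1
  read '2': q1 → q6
  read '2': q6 → q6
  read '1': q6 → q6
  read '1': q6 → q6
  read '2': q6 → q6
  read '1': q6 → q6
  read '2': q6 → q6
  read '1': q6 → q6
  read '1': q6 → q6
  read '0': q6 → q1
  read '1': q1 → q6
  read '0': q6 → q1
  end q1, accepted
w2:
  start at q6
  read '2': q6 → q6
  read '0': q6 → q1
  read '1': q1 → q6
  read '1': q6 → q6
  read '2': q6 → q6
  read '2': q6 → q6
  read '0': q6 → q1
  read '1': q1 → q6
  read '0': q6 → q1
  read '0': q1 → q4
  read '1': q4 → q1
  read '1': q1 → q6
  read '1': q6 → q6
  read '0': q6 → q1
  read '0': q1 → q4
  read '1': q4 → q1
  read '2': q1 → q6
  read '2': q6 → q6
  read '1': q6 → q6
  read '2': q6 → q6
  read '2': q6 → q6
  read '2': q6 → q6
  read '0': q6 → q1
  read '0': q1 → q4
  read '1': q4 → q1
  read '0': q1 → q4
  read '0': q4 → q2
  end q2, rejected
w3:
  start at q6
  read '1': q6 → q6
  read '1': q6 → q6
  read '1': q6 → q6
  read '0': q6 → q1
  read '0': q1 → q4
  read '2': q4 → q3
  read '2': q3 → q4
  read '1': q4 → q1
  read '0': q1 → q4
  read '1': q4 → q1
  read '1': q1 → q6
  read '2': q6 → q6
  read '0': q6 → q1
  read '1': q1 → q6
  read '1': q6 → q6
  end q6, rejected
w4:
  start at q6
  read '1': q6 → q6
  read '1': q6 → q6
  read '2': q6 → q6
  read '1': q6 → q6
  read '1': q6 → q6
  read '0': q6 → q1
  read '1': q1 → q6
  read '1': q6 → q6
  read '0': q6 → q1
  read '0': q1 → q4
  read '1': q4 → q1
  read '1': q1 → q6
  read '1': q6 → q6
  read '0': q6 → q1
  read '1': q1 → q6
  read '0': q6 → q1
  read '1': q1 → q6
  read '1': q6 → q6
  read '1': q6 → q6
  read '1': q6 → q6
  read '2': q6 → q6
  read '1': q6 → q6
  read '1': q6 → q6
  read '2': q6 → q6
  read '1': q6 → q6
  end q6, rejected

w1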